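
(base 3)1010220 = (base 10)834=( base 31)QS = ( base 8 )1502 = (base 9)1126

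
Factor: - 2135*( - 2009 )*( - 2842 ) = -2^1*5^1*7^5*29^1*41^1*61^1 = - 12189949030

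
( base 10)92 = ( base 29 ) 35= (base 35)2M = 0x5C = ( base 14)68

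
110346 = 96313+14033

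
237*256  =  60672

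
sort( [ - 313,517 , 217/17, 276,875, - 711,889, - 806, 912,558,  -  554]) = [ - 806, - 711, - 554, - 313,  217/17,276,517,  558,  875,889, 912]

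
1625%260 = 65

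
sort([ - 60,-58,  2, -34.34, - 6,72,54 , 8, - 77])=[-77, - 60, - 58, - 34.34, - 6,2,8,54, 72 ] 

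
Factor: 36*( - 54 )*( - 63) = 122472 = 2^3*3^7*7^1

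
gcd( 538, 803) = 1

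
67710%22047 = 1569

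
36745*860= 31600700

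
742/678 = 371/339 =1.09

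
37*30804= 1139748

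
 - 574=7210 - 7784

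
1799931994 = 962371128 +837560866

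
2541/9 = 282 + 1/3  =  282.33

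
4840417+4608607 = 9449024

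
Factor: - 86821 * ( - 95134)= 8259629014 = 2^1*7^1 *13^1*79^1*157^1 * 3659^1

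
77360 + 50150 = 127510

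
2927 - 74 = 2853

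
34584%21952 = 12632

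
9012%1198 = 626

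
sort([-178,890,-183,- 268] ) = [ - 268, - 183, -178,  890 ]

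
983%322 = 17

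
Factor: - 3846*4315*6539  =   - 108517909110=- 2^1*3^1*5^1*13^1*503^1*641^1*863^1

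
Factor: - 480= -2^5*3^1*5^1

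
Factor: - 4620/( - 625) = 924/125 =2^2*3^1*5^( - 3 )*7^1*11^1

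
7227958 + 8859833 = 16087791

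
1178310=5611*210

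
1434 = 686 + 748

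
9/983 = 9/983 = 0.01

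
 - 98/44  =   - 49/22 = - 2.23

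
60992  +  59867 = 120859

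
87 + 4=91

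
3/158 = 3/158 = 0.02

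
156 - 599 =  -  443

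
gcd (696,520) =8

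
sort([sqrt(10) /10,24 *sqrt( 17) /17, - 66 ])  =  [-66,sqrt( 10 ) /10,24*sqrt( 17)/17 ]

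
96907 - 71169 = 25738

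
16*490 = 7840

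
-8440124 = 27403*(-308 )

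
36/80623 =36/80623  =  0.00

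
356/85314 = 178/42657 = 0.00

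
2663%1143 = 377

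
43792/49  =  6256/7 = 893.71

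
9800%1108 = 936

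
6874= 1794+5080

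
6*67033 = 402198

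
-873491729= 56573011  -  930064740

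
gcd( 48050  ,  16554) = 62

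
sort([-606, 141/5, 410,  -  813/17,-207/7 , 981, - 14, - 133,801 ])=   [  -  606,-133, - 813/17,-207/7,-14, 141/5,410,  801,981]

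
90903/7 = 90903/7= 12986.14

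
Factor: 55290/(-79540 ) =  - 57/82 = -2^( - 1)*3^1 * 19^1*41^(-1)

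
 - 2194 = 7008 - 9202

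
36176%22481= 13695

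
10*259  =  2590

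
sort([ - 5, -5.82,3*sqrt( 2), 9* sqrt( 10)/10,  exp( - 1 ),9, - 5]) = [ - 5.82,  -  5, - 5 , exp( - 1),9*sqrt(10 )/10, 3*sqrt( 2 ),  9]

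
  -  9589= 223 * ( - 43) 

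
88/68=22/17  =  1.29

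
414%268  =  146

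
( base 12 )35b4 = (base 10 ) 6040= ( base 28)7JK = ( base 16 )1798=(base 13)2998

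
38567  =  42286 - 3719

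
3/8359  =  3/8359 = 0.00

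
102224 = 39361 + 62863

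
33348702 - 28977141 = 4371561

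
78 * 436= 34008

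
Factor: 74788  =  2^2*7^1*2671^1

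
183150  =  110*1665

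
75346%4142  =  790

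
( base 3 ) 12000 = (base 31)4b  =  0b10000111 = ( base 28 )4n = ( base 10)135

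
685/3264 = 685/3264 = 0.21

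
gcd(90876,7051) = 1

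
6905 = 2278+4627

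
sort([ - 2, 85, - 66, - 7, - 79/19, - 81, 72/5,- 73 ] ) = [ - 81 ,  -  73,  -  66, - 7,  -  79/19, - 2 , 72/5 , 85] 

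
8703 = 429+8274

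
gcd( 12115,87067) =1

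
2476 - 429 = 2047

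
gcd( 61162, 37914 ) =2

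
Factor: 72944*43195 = 3150816080=2^4 * 5^1*47^1*53^1*97^1*163^1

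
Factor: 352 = 2^5*11^1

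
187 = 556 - 369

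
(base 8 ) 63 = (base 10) 51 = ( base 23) 25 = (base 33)1i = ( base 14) 39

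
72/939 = 24/313 = 0.08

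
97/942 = 97/942  =  0.10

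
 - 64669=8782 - 73451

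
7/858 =7/858 = 0.01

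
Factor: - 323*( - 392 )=126616 = 2^3*7^2*17^1*19^1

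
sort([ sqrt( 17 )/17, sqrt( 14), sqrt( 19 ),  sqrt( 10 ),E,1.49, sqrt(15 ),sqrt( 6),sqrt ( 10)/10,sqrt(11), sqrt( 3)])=[ sqrt( 17) /17,sqrt( 10 )/10,1.49, sqrt (3 ),sqrt( 6 ),E,sqrt( 10),  sqrt(11),sqrt (14 ),  sqrt(15),sqrt( 19) ] 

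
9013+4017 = 13030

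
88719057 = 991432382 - 902713325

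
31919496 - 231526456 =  - 199606960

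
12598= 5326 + 7272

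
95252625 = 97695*975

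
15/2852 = 15/2852 = 0.01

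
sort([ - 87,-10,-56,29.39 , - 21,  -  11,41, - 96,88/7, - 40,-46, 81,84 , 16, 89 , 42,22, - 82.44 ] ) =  [-96, - 87, - 82.44, - 56,-46 , - 40,-21, - 11, - 10,88/7,16,22,29.39, 41, 42,81, 84,89 ]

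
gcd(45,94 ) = 1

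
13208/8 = 1651=1651.00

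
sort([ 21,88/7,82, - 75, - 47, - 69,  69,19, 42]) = [ - 75,-69, - 47,88/7,19,21,42,69, 82 ] 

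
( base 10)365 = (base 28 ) D1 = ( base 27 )DE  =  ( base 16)16d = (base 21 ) H8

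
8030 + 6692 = 14722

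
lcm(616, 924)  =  1848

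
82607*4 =330428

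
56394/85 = 663+39/85 = 663.46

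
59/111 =59/111 = 0.53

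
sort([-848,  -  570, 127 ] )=[ - 848 , - 570, 127]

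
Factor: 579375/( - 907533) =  - 5^4*11^ (-1)*89^(  -  1) = - 625/979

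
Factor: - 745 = -5^1 * 149^1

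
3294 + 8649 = 11943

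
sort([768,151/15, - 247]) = [ -247,151/15,768]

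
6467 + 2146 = 8613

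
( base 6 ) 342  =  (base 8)206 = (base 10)134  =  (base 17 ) 7f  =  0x86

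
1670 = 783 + 887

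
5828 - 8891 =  - 3063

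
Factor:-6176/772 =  - 8 = - 2^3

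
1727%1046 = 681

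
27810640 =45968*605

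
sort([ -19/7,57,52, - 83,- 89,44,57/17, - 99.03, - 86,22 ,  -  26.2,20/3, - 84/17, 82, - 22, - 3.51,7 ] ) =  [-99.03, - 89,-86, - 83, - 26.2, - 22,  -  84/17,-3.51, - 19/7,57/17 , 20/3,7, 22,44, 52, 57,82] 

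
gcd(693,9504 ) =99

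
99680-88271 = 11409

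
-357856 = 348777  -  706633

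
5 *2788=13940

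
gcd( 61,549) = 61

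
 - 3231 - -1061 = -2170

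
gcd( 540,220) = 20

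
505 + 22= 527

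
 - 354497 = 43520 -398017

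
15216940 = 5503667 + 9713273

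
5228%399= 41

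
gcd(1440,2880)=1440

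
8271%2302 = 1365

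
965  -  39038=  - 38073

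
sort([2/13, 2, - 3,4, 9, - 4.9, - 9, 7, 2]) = [ - 9, - 4.9, - 3,2/13, 2, 2, 4,7, 9]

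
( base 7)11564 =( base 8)5733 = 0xbdb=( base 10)3035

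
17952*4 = 71808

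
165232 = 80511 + 84721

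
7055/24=293 + 23/24 = 293.96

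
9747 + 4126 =13873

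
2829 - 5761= - 2932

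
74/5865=74/5865  =  0.01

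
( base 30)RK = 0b1100111110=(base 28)11I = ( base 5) 11310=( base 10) 830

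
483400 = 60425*8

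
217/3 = 217/3 = 72.33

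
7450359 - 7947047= - 496688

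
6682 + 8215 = 14897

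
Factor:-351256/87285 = -2^3*3^ ( - 1)*5^(-1 ) * 11^( - 1) * 83^1= - 664/165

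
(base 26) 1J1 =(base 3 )1121101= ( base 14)5d9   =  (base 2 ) 10010010011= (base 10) 1171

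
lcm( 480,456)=9120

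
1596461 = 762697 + 833764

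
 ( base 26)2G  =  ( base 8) 104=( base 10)68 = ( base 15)48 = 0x44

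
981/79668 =109/8852  =  0.01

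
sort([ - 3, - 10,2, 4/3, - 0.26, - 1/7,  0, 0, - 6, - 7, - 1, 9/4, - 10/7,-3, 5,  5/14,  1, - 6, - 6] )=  [-10, - 7, - 6, - 6, - 6, - 3,-3, - 10/7, - 1, - 0.26, - 1/7,0, 0, 5/14,1, 4/3, 2, 9/4, 5 ]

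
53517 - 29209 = 24308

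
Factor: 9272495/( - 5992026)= - 2^( - 1)*3^ ( - 1)*5^1 * 283^1*307^( -1) * 3253^( - 1)*6553^1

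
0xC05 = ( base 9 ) 4188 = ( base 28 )3PP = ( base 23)5II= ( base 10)3077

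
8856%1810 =1616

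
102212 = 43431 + 58781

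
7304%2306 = 386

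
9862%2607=2041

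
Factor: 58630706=2^1*1093^1*26821^1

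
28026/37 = 757 + 17/37 = 757.46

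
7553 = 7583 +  - 30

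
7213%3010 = 1193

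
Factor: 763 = 7^1*109^1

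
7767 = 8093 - 326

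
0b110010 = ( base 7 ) 101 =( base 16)32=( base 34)1G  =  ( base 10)50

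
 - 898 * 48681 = -43715538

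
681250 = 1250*545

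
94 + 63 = 157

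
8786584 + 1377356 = 10163940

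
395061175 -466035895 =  - 70974720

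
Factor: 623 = 7^1*89^1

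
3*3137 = 9411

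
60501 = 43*1407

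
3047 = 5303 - 2256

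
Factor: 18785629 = 17^1*367^1*3011^1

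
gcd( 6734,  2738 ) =74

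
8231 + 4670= 12901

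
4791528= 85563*56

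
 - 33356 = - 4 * 8339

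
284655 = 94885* 3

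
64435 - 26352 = 38083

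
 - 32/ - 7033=32/7033= 0.00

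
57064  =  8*7133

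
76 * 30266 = 2300216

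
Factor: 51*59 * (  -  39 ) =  - 3^2*13^1*17^1*59^1= -117351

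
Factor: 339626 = 2^1 * 7^1*17^1*1427^1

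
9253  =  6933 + 2320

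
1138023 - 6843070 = -5705047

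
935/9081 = 935/9081 = 0.10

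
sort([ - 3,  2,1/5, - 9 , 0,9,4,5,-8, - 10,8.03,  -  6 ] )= [ - 10, - 9, - 8, - 6, - 3,0, 1/5,  2,  4, 5 , 8.03,  9 ]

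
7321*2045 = 14971445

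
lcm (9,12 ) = 36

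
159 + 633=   792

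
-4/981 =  -4/981 = -0.00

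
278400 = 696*400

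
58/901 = 58/901 = 0.06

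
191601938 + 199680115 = 391282053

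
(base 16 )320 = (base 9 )1078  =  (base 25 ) 170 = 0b1100100000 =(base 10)800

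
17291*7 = 121037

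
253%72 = 37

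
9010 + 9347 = 18357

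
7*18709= 130963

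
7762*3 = 23286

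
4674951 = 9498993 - 4824042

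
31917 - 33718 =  - 1801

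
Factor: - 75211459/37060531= -31^( - 1)*1195501^( - 1)*75211459^1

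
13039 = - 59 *( - 221)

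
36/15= 2 + 2/5=2.40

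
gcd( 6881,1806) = 7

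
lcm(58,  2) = 58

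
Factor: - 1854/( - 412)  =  9/2 = 2^( - 1 ) * 3^2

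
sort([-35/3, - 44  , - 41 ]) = [ - 44, - 41, - 35/3 ]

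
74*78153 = 5783322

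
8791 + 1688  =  10479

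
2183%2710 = 2183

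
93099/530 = 93099/530  =  175.66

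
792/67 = 792/67  =  11.82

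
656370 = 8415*78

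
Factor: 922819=59^1 * 15641^1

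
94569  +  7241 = 101810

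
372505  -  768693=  - 396188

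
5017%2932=2085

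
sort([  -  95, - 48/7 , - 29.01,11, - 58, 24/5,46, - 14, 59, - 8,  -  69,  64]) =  [- 95, - 69, - 58, - 29.01, - 14, - 8, - 48/7, 24/5,  11,46,59,  64]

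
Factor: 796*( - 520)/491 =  - 413920/491 = -2^5*5^1*13^1 * 199^1 * 491^( - 1)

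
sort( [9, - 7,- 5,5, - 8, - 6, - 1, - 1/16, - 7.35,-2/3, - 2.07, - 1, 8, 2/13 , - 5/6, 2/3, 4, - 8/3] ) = [ - 8, - 7.35, - 7, - 6,  -  5 , - 8/3,-2.07, - 1,  -  1, - 5/6, - 2/3,  -  1/16,2/13,2/3, 4, 5,  8 , 9 ] 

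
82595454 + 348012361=430607815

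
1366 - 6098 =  - 4732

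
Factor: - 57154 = -2^1 * 17^1*41^2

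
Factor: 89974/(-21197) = - 2^1*11^( - 1 )*41^(-1)*47^( - 1 )*44987^1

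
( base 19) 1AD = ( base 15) 279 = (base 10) 564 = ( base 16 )234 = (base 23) 11c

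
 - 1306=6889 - 8195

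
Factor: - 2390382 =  - 2^1*3^2 * 41^2*79^1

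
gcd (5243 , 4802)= 49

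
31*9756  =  302436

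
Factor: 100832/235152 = 274/639  =  2^1*3^( - 2)*71^( - 1)*137^1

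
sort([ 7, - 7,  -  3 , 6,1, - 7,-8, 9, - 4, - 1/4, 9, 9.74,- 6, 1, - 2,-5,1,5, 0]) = [-8,-7, - 7,-6 , - 5, - 4, - 3, - 2, - 1/4,  0,1, 1, 1, 5,  6, 7,  9, 9, 9.74 ]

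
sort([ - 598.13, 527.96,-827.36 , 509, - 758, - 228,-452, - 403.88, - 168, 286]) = [-827.36, - 758, - 598.13, - 452,-403.88, - 228,-168, 286,509,527.96] 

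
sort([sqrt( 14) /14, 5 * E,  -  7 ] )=[-7,sqrt( 14 ) /14, 5*E ]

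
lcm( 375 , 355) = 26625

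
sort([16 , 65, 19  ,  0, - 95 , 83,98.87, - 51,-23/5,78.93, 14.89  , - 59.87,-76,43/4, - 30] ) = [ - 95, - 76, - 59.87, - 51, - 30, - 23/5, 0,  43/4,14.89, 16,19, 65,78.93,83,98.87 ]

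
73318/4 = 36659/2 = 18329.50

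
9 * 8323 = 74907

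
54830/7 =7832 + 6/7= 7832.86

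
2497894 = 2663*938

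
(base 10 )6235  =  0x185b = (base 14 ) 23b5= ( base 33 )5nv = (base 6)44511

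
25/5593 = 25/5593 = 0.00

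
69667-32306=37361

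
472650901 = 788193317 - 315542416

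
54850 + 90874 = 145724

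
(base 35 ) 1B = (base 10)46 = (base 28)1i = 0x2E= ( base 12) 3A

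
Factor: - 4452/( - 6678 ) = 2^1 *3^(-1) = 2/3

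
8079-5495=2584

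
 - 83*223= - 18509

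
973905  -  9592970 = -8619065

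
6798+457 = 7255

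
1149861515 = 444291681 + 705569834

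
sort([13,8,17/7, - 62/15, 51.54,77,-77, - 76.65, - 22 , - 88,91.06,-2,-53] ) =[ - 88, - 77 ,  -  76.65,  -  53, - 22, -62/15, - 2,17/7,8,13,51.54,77,91.06 ] 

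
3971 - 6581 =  - 2610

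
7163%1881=1520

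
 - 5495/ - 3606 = 5495/3606 = 1.52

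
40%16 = 8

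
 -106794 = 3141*( - 34) 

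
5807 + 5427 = 11234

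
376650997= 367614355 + 9036642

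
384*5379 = 2065536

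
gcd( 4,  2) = 2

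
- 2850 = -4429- - 1579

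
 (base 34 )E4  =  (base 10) 480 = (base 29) gg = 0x1E0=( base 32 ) f0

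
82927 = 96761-13834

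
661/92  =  7 + 17/92 = 7.18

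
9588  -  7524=2064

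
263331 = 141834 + 121497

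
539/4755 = 539/4755 = 0.11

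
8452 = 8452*1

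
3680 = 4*920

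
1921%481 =478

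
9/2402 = 9/2402 =0.00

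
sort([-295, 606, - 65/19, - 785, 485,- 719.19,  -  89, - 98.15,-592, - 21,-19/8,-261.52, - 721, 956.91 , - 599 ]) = [ - 785, - 721, - 719.19, - 599,- 592, - 295, -261.52, - 98.15, - 89, - 21, - 65/19 ,-19/8,485, 606, 956.91]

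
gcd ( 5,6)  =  1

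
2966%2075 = 891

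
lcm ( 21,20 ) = 420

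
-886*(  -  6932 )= 6141752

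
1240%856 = 384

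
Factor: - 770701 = - 67^1*11503^1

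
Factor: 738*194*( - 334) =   -  2^3 * 3^2*41^1*97^1*167^1 = -  47819448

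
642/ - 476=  - 2 + 155/238 = -1.35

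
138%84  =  54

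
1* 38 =38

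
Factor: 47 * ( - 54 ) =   -  2538 = -2^1* 3^3*47^1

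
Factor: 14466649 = 619^1 * 23371^1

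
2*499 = 998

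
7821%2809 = 2203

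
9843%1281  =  876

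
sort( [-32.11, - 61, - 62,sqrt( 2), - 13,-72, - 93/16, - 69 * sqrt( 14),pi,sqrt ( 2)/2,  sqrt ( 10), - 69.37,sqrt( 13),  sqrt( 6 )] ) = [ - 69*sqrt(14), - 72,- 69.37,-62,  -  61, - 32.11 ,-13, - 93/16,sqrt( 2) /2,sqrt( 2), sqrt(6), pi, sqrt( 10 ), sqrt( 13 )]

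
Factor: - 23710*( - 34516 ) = 818374360 = 2^3*5^1*2371^1*8629^1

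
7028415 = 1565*4491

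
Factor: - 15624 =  - 2^3*3^2*7^1*31^1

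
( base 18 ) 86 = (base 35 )4A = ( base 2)10010110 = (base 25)60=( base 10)150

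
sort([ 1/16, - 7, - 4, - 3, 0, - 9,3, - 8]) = [ - 9, - 8, - 7, -4, - 3,0,1/16, 3] 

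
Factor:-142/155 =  - 2^1*5^ ( - 1)*31^( - 1 )*71^1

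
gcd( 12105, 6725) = 1345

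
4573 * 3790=17331670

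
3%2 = 1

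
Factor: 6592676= 2^2*359^1*4591^1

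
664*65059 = 43199176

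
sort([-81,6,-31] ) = [-81  ,-31, 6] 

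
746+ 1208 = 1954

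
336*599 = 201264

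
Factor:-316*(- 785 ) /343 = 248060/343=2^2*5^1*7^(-3)* 79^1*157^1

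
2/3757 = 2/3757 = 0.00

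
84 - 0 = 84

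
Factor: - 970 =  -2^1*5^1*97^1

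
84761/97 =873 + 80/97 = 873.82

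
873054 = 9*97006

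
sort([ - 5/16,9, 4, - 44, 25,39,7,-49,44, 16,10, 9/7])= [ - 49, - 44, - 5/16, 9/7,4,7,9, 10,16 , 25,39 , 44 ]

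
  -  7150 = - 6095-1055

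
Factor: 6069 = 3^1*7^1*17^2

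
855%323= 209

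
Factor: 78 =2^1*3^1*13^1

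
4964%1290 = 1094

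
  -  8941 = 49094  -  58035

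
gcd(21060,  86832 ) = 324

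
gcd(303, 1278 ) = 3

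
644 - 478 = 166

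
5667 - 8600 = -2933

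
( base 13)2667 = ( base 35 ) 4GX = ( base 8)12565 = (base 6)41233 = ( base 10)5493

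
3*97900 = 293700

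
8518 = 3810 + 4708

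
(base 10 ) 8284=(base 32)82S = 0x205C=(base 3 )102100211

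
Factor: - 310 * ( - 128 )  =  39680 = 2^8*5^1*31^1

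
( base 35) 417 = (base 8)11516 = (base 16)134e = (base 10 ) 4942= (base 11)3793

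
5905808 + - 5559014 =346794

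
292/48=6 + 1/12 = 6.08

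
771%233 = 72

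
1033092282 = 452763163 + 580329119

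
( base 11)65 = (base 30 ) 2B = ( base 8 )107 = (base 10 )71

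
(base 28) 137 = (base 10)875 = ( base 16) 36b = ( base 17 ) 308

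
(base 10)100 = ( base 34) 2W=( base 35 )2u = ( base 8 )144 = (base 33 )31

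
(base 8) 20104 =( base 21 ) IF7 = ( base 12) 4944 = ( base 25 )d5a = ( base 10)8260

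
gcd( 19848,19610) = 2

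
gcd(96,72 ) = 24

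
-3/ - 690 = 1/230 = 0.00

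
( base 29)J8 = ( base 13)340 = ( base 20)17j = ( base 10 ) 559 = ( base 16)22F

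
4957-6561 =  - 1604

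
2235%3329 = 2235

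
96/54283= 96/54283 = 0.00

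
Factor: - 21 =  - 3^1*7^1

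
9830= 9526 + 304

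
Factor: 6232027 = 367^1*16981^1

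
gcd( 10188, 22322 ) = 2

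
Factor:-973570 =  - 2^1 * 5^1 * 13^1*7489^1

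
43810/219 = 200 + 10/219 = 200.05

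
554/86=6 + 19/43  =  6.44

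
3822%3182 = 640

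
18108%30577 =18108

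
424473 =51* 8323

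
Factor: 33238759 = 1823^1*18233^1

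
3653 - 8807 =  - 5154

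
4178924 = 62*67402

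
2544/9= 282 + 2/3 = 282.67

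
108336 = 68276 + 40060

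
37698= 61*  618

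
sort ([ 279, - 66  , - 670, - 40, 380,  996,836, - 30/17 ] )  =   [ - 670, - 66,-40, - 30/17, 279, 380 , 836, 996 ]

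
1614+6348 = 7962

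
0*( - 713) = 0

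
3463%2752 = 711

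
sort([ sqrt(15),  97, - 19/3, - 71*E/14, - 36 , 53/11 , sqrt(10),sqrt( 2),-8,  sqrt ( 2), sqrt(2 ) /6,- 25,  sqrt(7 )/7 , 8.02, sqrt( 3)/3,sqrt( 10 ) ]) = [ - 36, - 25, -71*E/14, - 8, - 19/3,sqrt(2 ) /6,  sqrt(7)/7, sqrt( 3)/3 , sqrt(2 ), sqrt(2), sqrt(10),sqrt ( 10),sqrt (15),53/11,  8.02, 97]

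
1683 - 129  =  1554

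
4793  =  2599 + 2194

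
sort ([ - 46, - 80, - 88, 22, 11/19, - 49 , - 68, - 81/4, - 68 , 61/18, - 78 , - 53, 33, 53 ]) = [ - 88 , - 80, - 78, - 68, - 68,  -  53, - 49, - 46,- 81/4, 11/19, 61/18, 22, 33,53 ]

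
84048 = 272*309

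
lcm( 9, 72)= 72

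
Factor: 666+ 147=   3^1 * 271^1 = 813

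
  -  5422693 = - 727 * 7459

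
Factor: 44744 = 2^3*7^1*17^1*47^1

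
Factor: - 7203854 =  -2^1*7^1*514561^1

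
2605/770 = 3+59/154 = 3.38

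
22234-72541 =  - 50307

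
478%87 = 43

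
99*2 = 198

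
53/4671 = 53/4671 = 0.01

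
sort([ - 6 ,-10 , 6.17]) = [ - 10, - 6,6.17]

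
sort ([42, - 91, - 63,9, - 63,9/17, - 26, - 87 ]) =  [ - 91, - 87, - 63, - 63, - 26,  9/17 , 9, 42]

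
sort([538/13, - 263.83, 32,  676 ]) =[ - 263.83,32,538/13,676 ] 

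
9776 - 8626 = 1150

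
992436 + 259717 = 1252153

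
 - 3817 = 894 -4711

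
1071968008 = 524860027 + 547107981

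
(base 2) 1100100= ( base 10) 100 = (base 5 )400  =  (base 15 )6a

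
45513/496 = 91 + 377/496 =91.76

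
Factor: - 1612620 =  - 2^2*3^2 * 5^1*17^2 * 31^1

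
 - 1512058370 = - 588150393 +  - 923907977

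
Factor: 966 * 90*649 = 56424060 = 2^2*3^3 * 5^1*7^1*11^1*23^1*59^1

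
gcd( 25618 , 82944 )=2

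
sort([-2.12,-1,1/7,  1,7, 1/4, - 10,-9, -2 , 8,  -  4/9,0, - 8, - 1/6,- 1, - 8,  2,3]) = [-10,-9,  -  8, - 8,  -  2.12 , -2, - 1, - 1,- 4/9, - 1/6,0, 1/7,1/4,1,2,3,7, 8 ]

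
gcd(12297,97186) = 1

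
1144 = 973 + 171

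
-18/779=-18/779 = -0.02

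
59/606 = 59/606 = 0.10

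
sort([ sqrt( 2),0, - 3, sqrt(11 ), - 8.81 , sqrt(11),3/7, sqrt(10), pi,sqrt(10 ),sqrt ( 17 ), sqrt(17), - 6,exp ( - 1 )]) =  [ - 8.81,-6, - 3,  0,exp(  -  1),3/7,  sqrt( 2 ) , pi, sqrt( 10 ),sqrt( 10 ), sqrt(11 ), sqrt(11), sqrt( 17),sqrt (17 )]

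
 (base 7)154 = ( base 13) 6a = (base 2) 1011000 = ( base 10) 88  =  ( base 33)2m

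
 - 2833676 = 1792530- 4626206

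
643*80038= 51464434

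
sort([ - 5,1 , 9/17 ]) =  [ - 5, 9/17,  1] 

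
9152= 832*11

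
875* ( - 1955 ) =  - 1710625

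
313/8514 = 313/8514= 0.04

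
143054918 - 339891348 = - 196836430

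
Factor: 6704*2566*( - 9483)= -2^5*3^1*29^1 * 109^1*419^1*1283^1  =  -163130966112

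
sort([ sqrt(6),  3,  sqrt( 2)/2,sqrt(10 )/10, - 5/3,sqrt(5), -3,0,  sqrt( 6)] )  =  [ - 3,-5/3,0,sqrt(10)/10, sqrt(2)/2, sqrt(5 ), sqrt( 6),sqrt( 6), 3]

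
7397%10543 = 7397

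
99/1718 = 99/1718 = 0.06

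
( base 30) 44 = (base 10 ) 124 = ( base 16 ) 7C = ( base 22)5e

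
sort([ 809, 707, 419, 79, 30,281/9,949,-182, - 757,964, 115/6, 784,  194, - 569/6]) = [ - 757, - 182, - 569/6, 115/6, 30, 281/9,79, 194, 419,707, 784, 809,949,964] 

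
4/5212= 1/1303 = 0.00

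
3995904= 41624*96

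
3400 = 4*850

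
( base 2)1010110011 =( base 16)2b3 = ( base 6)3111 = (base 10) 691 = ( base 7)2005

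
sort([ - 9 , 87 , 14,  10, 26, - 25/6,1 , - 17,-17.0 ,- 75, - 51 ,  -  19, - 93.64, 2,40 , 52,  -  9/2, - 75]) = [ - 93.64, - 75,-75,-51, - 19, - 17 ,- 17.0,-9, -9/2,-25/6, 1 , 2 , 10,14, 26, 40 , 52, 87]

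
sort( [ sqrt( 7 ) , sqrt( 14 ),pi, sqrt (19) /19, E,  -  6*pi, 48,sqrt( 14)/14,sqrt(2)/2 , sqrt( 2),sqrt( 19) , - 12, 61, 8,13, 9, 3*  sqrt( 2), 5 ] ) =[-6*pi, - 12,sqrt( 19 ) /19, sqrt( 14)/14,sqrt( 2 )/2,sqrt( 2),sqrt(7),E, pi,sqrt( 14), 3*sqrt( 2 ),  sqrt( 19),5, 8 , 9,13,48, 61 ] 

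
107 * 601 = 64307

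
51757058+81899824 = 133656882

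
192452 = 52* 3701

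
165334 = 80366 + 84968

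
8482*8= 67856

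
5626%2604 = 418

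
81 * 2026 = 164106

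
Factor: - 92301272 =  - 2^3*7^1*1648237^1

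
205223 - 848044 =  - 642821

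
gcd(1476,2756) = 4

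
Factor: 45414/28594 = 3^3*17^ ( - 1 ) = 27/17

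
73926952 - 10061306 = 63865646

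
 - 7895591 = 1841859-9737450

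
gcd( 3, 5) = 1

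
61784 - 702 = 61082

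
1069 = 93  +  976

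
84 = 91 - 7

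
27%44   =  27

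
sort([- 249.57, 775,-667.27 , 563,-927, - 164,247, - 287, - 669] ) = [ - 927, - 669, - 667.27, - 287, - 249.57, - 164,247,563,775 ]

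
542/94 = 271/47 = 5.77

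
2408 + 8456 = 10864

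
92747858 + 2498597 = 95246455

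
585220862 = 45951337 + 539269525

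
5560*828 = 4603680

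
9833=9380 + 453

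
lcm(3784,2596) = 223256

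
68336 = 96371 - 28035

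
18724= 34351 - 15627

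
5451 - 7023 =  - 1572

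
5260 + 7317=12577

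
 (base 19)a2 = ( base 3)21010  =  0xc0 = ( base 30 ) 6c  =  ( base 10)192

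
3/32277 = 1/10759 = 0.00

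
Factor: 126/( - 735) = -2^1  *  3^1* 5^( - 1 )*7^ ( - 1) = - 6/35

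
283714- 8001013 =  - 7717299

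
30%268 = 30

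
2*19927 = 39854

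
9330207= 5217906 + 4112301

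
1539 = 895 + 644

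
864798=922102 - 57304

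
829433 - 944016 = - 114583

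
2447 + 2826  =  5273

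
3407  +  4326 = 7733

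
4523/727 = 6 + 161/727 =6.22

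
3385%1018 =331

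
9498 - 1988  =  7510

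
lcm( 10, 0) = 0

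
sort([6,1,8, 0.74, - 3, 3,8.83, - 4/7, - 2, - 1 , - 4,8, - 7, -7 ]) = [ - 7 , - 7 , - 4, - 3, - 2, - 1, - 4/7, 0.74,1,3,6,  8, 8, 8.83] 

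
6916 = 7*988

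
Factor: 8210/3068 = 2^ ( -1)*5^1*13^( - 1)*59^(-1 )*821^1 = 4105/1534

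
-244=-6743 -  - 6499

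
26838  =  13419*2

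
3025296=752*4023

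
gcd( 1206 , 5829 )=201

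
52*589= 30628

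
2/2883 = 2/2883 = 0.00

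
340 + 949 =1289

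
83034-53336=29698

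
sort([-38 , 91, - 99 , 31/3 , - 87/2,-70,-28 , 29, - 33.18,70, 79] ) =[ - 99,  -  70, - 87/2, - 38,-33.18 , - 28,31/3,29,70,  79,91 ]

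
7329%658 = 91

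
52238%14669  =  8231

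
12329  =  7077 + 5252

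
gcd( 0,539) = 539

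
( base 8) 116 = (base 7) 141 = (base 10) 78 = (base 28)2M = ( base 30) 2i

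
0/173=0 = 0.00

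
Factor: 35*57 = 3^1*5^1*7^1*19^1 = 1995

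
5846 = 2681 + 3165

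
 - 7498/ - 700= 3749/350 = 10.71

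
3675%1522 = 631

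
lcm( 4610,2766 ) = 13830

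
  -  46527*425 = -19773975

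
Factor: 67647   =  3^1*  22549^1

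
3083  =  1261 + 1822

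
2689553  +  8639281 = 11328834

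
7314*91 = 665574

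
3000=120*25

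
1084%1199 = 1084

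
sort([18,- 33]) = [ - 33,18]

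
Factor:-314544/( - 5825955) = 2^4*5^ ( - 1 )*29^( - 1 )* 59^( - 1)*227^( - 1 )*6553^1 = 104848/1941985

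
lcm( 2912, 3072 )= 279552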